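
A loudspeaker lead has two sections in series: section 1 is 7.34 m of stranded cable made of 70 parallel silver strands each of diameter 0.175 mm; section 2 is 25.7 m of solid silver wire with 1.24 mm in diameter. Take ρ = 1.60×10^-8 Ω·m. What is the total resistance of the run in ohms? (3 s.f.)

Section 1: A_strand = π(8.7500e-05)² = 2.405e-08 m²; R₁ = ρL/(N·A_s) = (1.60×10^-8)(7.34)/(70×2.405e-08) = 0.06975 Ω
Section 2: A = π(d/2)² = π(6.2000e-04 m)² = 1.208e-06 m²
R₂ = (1.60×10^-8)(25.7)/(1.208e-06) = 0.3405 Ω
R = R₁ + R₂ = 0.410 Ω

0.410 Ω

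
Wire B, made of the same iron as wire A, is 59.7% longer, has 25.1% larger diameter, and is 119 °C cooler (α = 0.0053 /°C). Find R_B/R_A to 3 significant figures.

R ∝ ρL/d² with ρ ∝ (1+αΔT), so R_B/R_A = (1 + 59.7/100) × (1 + 25.1/100)⁻² × (1 − 0.0053×119)
= 1.597 × 0.639 × 0.3693 = 0.377

0.377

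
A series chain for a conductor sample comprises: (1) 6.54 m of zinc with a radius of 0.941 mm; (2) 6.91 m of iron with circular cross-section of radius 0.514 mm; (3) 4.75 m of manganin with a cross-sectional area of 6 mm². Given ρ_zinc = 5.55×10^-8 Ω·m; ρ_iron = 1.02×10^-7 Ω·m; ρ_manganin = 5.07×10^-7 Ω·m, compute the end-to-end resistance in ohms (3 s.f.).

1.38 Ω

Seg 1: A = πr² = π(9.4100e-04 m)² = 2.782e-06 m²
R_1 = (5.55×10^-8)(6.54)/(2.782e-06) = 0.1305 Ω
Seg 2: A = πr² = π(5.1400e-04 m)² = 8.300e-07 m²
R_2 = (1.02×10^-7)(6.91)/(8.300e-07) = 0.8492 Ω
Seg 3: A = 6 mm² = 6.000e-06 m²
R_3 = (5.07×10^-7)(4.75)/(6.000e-06) = 0.4014 Ω
R_total = R_1 + R_2 + R_3 = 1.38 Ω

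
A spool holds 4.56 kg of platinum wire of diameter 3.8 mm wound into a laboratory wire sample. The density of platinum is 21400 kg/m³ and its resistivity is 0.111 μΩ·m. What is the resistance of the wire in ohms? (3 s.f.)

0.184 Ω

ρ = 0.111 μΩ·m = 1.11×10^-7 Ω·m
A = π(d/2)² = π(1.9000e-03 m)² = 1.1341e-05 m²
L = m/(density·A) = 4.56/(21400×1.1341e-05) = 18.79 m
R = ρL/A = (1.11×10^-7)(18.79)/(1.1341e-05) = 0.184 Ω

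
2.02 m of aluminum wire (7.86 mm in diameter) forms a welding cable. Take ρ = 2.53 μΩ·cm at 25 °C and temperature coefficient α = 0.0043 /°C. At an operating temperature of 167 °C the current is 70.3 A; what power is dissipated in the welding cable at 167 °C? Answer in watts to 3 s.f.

ρ = 2.53 μΩ·cm = 2.53×10^-8 Ω·m
A = π(d/2)² = π(3.9300e-03 m)² = 4.852e-05 m²
R₍25₎ = ρL/A = (2.53×10^-8)(2.02)/(4.852e-05) = 0.001053 Ω
R₍167₎ = R₍25₎(1 + αΔT) = 0.001053 × (1 + 0.0043×142) = 0.001696 Ω
P = I²R = (70.3)² × 0.001696 = 8.38 W

8.38 W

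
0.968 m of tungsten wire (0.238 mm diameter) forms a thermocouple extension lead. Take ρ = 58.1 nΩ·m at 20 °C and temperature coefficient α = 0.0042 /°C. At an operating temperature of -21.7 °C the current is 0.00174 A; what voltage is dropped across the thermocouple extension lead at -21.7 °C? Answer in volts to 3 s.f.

0.00181 V

ρ = 58.1 nΩ·m = 5.81×10^-8 Ω·m
A = π(d/2)² = π(1.1900e-04 m)² = 4.449e-08 m²
R₍20₎ = ρL/A = (5.81×10^-8)(0.968)/(4.449e-08) = 1.264 Ω
R₍-21.7₎ = R₍20₎(1 + αΔT) = 1.264 × (1 + 0.0042×-41.7) = 1.043 Ω
V = IR = 0.00174 × 1.043 = 0.00181 V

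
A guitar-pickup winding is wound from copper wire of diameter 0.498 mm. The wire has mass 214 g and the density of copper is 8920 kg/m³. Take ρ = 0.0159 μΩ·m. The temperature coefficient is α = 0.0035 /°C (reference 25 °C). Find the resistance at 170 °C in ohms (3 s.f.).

15.2 Ω

ρ = 0.0159 μΩ·m = 1.59×10^-8 Ω·m
A = π(d/2)² = π(2.4900e-04 m)² = 1.9478e-07 m²
L = m/(density·A) = 0.214/(8920×1.9478e-07) = 123.2 m
R = ρL/A = (1.59×10^-8)(123.2)/(1.9478e-07) = 10.05 Ω
R(170 °C) = 10.05 × (1 + 0.0035×145) = 15.2 Ω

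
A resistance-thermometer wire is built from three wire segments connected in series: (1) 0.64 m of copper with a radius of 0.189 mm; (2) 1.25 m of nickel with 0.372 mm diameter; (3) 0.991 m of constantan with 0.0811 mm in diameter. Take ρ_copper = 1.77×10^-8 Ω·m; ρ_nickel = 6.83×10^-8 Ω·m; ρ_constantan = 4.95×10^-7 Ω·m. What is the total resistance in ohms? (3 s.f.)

95.8 Ω

Seg 1: A = πr² = π(1.8900e-04 m)² = 1.122e-07 m²
R_1 = (1.77×10^-8)(0.64)/(1.122e-07) = 0.1009 Ω
Seg 2: A = π(d/2)² = π(1.8600e-04 m)² = 1.087e-07 m²
R_2 = (6.83×10^-8)(1.25)/(1.087e-07) = 0.7855 Ω
Seg 3: A = π(d/2)² = π(4.0550e-05 m)² = 5.166e-09 m²
R_3 = (4.95×10^-7)(0.991)/(5.166e-09) = 94.96 Ω
R_total = R_1 + R_2 + R_3 = 95.8 Ω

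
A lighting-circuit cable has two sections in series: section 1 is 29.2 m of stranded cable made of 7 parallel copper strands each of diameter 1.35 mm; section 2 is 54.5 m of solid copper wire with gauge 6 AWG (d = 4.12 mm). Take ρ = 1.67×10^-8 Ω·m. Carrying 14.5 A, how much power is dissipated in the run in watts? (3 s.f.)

24.6 W

Section 1: A_strand = π(6.7500e-04)² = 1.431e-06 m²; R₁ = ρL/(N·A_s) = (1.67×10^-8)(29.2)/(7×1.431e-06) = 0.04867 Ω
Section 2: A = π(4.12/2 mm)² = π(2.0600e-03 m)² = 1.333e-05 m²
R₂ = (1.67×10^-8)(54.5)/(1.333e-05) = 0.06827 Ω
R = R₁ + R₂ = 0.1169 Ω
P = I²R = (14.5)² × 0.1169 = 24.6 W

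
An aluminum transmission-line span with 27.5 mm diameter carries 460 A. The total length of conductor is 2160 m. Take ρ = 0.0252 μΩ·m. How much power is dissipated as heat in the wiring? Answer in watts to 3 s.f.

ρ = 0.0252 μΩ·m = 2.52×10^-8 Ω·m
A = π(d/2)² = π(1.3750e-02 m)² = 5.940e-04 m²
R = ρL/A = (2.52×10^-8)(2160)/(5.940e-04) = 0.09164 Ω
P = I²R = (460)² × 0.09164 = 19400 W

19400 W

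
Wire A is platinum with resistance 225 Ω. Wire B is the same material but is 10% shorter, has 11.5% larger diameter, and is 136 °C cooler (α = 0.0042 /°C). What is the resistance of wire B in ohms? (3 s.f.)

R ∝ ρL/d² with ρ ∝ (1+αΔT), so R_B/R_A = (1 − 10/100) × (1 + 11.5/100)⁻² × (1 − 0.0042×136)
= 0.9 × 0.8044 × 0.4288 = 0.3104
R_B = 0.3104 × 225 = 69.8 Ω

69.8 Ω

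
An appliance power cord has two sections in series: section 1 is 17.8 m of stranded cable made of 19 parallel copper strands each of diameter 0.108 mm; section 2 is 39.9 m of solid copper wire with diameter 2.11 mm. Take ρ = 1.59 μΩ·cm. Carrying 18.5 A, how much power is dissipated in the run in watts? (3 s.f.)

ρ = 1.59 μΩ·cm = 1.59×10^-8 Ω·m
Section 1: A_strand = π(5.4000e-05)² = 9.161e-09 m²; R₁ = ρL/(N·A_s) = (1.59×10^-8)(17.8)/(19×9.161e-09) = 1.626 Ω
Section 2: A = π(d/2)² = π(1.0550e-03 m)² = 3.497e-06 m²
R₂ = (1.59×10^-8)(39.9)/(3.497e-06) = 0.1814 Ω
R = R₁ + R₂ = 1.807 Ω
P = I²R = (18.5)² × 1.807 = 619 W

619 W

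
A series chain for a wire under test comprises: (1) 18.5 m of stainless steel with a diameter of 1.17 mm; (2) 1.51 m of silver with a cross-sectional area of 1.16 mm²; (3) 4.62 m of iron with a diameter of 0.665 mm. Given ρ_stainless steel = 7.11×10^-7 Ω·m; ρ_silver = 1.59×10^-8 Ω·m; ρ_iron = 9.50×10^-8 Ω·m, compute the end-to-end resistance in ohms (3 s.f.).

13.5 Ω

Seg 1: A = π(d/2)² = π(5.8500e-04 m)² = 1.075e-06 m²
R_1 = (7.11×10^-7)(18.5)/(1.075e-06) = 12.23 Ω
Seg 2: A = 1.16 mm² = 1.160e-06 m²
R_2 = (1.59×10^-8)(1.51)/(1.160e-06) = 0.0207 Ω
Seg 3: A = π(d/2)² = π(3.3250e-04 m)² = 3.473e-07 m²
R_3 = (9.50×10^-8)(4.62)/(3.473e-07) = 1.264 Ω
R_total = R_1 + R_2 + R_3 = 13.5 Ω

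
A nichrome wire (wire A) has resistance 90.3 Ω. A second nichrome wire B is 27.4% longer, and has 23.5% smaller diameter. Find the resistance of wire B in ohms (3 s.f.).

197 Ω

R ∝ L/d², so R_B/R_A = (1 + 27.4/100) × (1 − 23.5/100)⁻²
= 1.274 × 1.709 = 2.177
R_B = 2.177 × 90.3 = 197 Ω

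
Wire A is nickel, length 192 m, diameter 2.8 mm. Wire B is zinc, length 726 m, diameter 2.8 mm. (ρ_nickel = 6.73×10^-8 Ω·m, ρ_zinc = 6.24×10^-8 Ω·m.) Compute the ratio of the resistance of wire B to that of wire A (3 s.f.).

3.51

R ∝ ρL/d², so R_B/R_A = (ρ_B/ρ_A) × (L_B/L_A)
= (6.24×10^-8/6.73×10^-8) × (726/192) = 3.51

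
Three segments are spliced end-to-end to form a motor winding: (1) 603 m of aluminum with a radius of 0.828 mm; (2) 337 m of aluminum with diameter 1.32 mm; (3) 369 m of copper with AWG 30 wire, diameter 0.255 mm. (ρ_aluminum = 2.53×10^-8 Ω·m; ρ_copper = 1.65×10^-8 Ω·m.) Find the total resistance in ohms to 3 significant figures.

Seg 1: A = πr² = π(8.2800e-04 m)² = 2.154e-06 m²
R_1 = (2.53×10^-8)(603)/(2.154e-06) = 7.083 Ω
Seg 2: A = π(d/2)² = π(6.6000e-04 m)² = 1.368e-06 m²
R_2 = (2.53×10^-8)(337)/(1.368e-06) = 6.23 Ω
Seg 3: A = π(0.255/2 mm)² = π(1.2750e-04 m)² = 5.107e-08 m²
R_3 = (1.65×10^-8)(369)/(5.107e-08) = 119.2 Ω
R_total = R_1 + R_2 + R_3 = 133 Ω

133 Ω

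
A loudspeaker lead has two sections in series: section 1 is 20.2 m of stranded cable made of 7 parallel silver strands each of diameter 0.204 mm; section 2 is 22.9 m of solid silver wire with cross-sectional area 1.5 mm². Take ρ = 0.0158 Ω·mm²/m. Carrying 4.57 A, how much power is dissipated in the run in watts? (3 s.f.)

ρ = 0.0158 Ω·mm²/m = 1.58×10^-8 Ω·m
Section 1: A_strand = π(1.0200e-04)² = 3.269e-08 m²; R₁ = ρL/(N·A_s) = (1.58×10^-8)(20.2)/(7×3.269e-08) = 1.395 Ω
Section 2: A = 1.5 mm² = 1.500e-06 m²
R₂ = (1.58×10^-8)(22.9)/(1.500e-06) = 0.2412 Ω
R = R₁ + R₂ = 1.636 Ω
P = I²R = (4.57)² × 1.636 = 34.2 W

34.2 W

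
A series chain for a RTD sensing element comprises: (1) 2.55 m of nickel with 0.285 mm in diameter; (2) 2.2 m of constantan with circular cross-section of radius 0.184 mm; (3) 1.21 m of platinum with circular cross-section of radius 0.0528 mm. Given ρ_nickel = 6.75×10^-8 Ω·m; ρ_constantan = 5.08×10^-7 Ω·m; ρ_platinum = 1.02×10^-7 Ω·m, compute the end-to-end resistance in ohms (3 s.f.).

Seg 1: A = π(d/2)² = π(1.4250e-04 m)² = 6.379e-08 m²
R_1 = (6.75×10^-8)(2.55)/(6.379e-08) = 2.698 Ω
Seg 2: A = πr² = π(1.8400e-04 m)² = 1.064e-07 m²
R_2 = (5.08×10^-7)(2.2)/(1.064e-07) = 10.51 Ω
Seg 3: A = πr² = π(5.2800e-05 m)² = 8.758e-09 m²
R_3 = (1.02×10^-7)(1.21)/(8.758e-09) = 14.09 Ω
R_total = R_1 + R_2 + R_3 = 27.3 Ω

27.3 Ω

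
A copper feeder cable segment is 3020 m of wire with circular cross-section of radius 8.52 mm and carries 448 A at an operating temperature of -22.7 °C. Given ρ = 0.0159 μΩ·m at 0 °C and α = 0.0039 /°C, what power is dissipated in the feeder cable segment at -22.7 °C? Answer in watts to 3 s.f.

38500 W

ρ = 0.0159 μΩ·m = 1.59×10^-8 Ω·m
A = πr² = π(8.5200e-03 m)² = 2.280e-04 m²
R₍0₎ = ρL/A = (1.59×10^-8)(3020)/(2.280e-04) = 0.2106 Ω
R₍-22.7₎ = R₍0₎(1 + αΔT) = 0.2106 × (1 + 0.0039×-22.7) = 0.1919 Ω
P = I²R = (448)² × 0.1919 = 38500 W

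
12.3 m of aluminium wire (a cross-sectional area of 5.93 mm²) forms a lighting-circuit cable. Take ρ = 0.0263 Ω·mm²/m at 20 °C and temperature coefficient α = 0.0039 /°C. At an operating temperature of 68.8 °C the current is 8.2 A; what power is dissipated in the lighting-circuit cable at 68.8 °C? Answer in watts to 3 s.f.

4.37 W

ρ = 0.0263 Ω·mm²/m = 2.63×10^-8 Ω·m
A = 5.93 mm² = 5.930e-06 m²
R₍20₎ = ρL/A = (2.63×10^-8)(12.3)/(5.930e-06) = 0.05455 Ω
R₍68.8₎ = R₍20₎(1 + αΔT) = 0.05455 × (1 + 0.0039×48.8) = 0.06493 Ω
P = I²R = (8.2)² × 0.06493 = 4.37 W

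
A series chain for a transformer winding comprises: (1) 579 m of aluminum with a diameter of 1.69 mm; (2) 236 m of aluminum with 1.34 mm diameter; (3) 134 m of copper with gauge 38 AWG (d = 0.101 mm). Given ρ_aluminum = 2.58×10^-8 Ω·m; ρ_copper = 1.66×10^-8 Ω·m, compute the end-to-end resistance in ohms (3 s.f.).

289 Ω

Seg 1: A = π(d/2)² = π(8.4500e-04 m)² = 2.243e-06 m²
R_1 = (2.58×10^-8)(579)/(2.243e-06) = 6.659 Ω
Seg 2: A = π(d/2)² = π(6.7000e-04 m)² = 1.410e-06 m²
R_2 = (2.58×10^-8)(236)/(1.410e-06) = 4.317 Ω
Seg 3: A = π(0.101/2 mm)² = π(5.0500e-05 m)² = 8.012e-09 m²
R_3 = (1.66×10^-8)(134)/(8.012e-09) = 277.6 Ω
R_total = R_1 + R_2 + R_3 = 289 Ω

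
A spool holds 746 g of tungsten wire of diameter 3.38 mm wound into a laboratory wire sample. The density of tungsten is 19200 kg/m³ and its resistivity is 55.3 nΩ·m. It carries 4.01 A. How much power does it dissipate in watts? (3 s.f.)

ρ = 55.3 nΩ·m = 5.53×10^-8 Ω·m
A = π(d/2)² = π(1.6900e-03 m)² = 8.9727e-06 m²
L = m/(density·A) = 0.746/(19200×8.9727e-06) = 4.33 m
R = ρL/A = (5.53×10^-8)(4.33)/(8.9727e-06) = 0.02669 Ω
P = I²R = (4.01)² × 0.02669 = 0.429 W

0.429 W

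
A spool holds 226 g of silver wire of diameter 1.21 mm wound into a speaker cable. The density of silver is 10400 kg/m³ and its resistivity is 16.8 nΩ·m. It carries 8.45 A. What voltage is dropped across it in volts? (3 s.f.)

2.33 V

ρ = 16.8 nΩ·m = 1.68×10^-8 Ω·m
A = π(d/2)² = π(6.0500e-04 m)² = 1.1499e-06 m²
L = m/(density·A) = 0.226/(10400×1.1499e-06) = 18.9 m
R = ρL/A = (1.68×10^-8)(18.9)/(1.1499e-06) = 0.2761 Ω
V = IR = 8.45 × 0.2761 = 2.33 V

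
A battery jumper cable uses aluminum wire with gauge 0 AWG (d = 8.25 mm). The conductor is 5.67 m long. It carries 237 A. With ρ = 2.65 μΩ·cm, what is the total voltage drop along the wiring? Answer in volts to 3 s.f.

ρ = 2.65 μΩ·cm = 2.65×10^-8 Ω·m
A = π(8.25/2 mm)² = π(4.1250e-03 m)² = 5.346e-05 m²
R = ρL/A = (2.65×10^-8)(5.67)/(5.346e-05) = 0.002811 Ω
V = IR = 237 × 0.002811 = 0.666 V

0.666 V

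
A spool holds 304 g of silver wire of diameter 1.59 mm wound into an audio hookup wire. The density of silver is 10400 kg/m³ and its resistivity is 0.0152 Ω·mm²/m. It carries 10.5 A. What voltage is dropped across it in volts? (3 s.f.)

1.18 V

ρ = 0.0152 Ω·mm²/m = 1.52×10^-8 Ω·m
A = π(d/2)² = π(7.9500e-04 m)² = 1.9856e-06 m²
L = m/(density·A) = 0.304/(10400×1.9856e-06) = 14.72 m
R = ρL/A = (1.52×10^-8)(14.72)/(1.9856e-06) = 0.1127 Ω
V = IR = 10.5 × 0.1127 = 1.18 V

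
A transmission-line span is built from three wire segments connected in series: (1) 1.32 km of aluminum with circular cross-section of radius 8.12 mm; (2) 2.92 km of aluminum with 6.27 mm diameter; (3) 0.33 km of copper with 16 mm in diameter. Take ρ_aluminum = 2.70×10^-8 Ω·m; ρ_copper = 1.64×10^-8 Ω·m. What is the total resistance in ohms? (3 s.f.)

2.75 Ω

Seg 1: A = πr² = π(8.1200e-03 m)² = 2.071e-04 m²
R_1 = (2.70×10^-8)(1320)/(2.071e-04) = 0.1721 Ω
Seg 2: A = π(d/2)² = π(3.1350e-03 m)² = 3.088e-05 m²
R_2 = (2.70×10^-8)(2920)/(3.088e-05) = 2.553 Ω
Seg 3: A = π(d/2)² = π(8.0000e-03 m)² = 2.011e-04 m²
R_3 = (1.64×10^-8)(330)/(2.011e-04) = 0.02692 Ω
R_total = R_1 + R_2 + R_3 = 2.75 Ω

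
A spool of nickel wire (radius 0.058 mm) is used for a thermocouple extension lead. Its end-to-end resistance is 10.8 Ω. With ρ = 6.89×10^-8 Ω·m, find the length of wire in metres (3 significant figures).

1.66 m

A = πr² = π(5.8000e-05 m)² = 1.057e-08 m²
L = RA/ρ = (10.8)(1.057e-08)/(6.89×10^-8) = 1.66 m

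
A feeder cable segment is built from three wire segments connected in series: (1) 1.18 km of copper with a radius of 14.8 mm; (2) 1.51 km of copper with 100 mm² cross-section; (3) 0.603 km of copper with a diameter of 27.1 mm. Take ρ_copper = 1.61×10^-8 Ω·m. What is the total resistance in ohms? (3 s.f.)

Seg 1: A = πr² = π(1.4800e-02 m)² = 6.881e-04 m²
R_1 = (1.61×10^-8)(1180)/(6.881e-04) = 0.02761 Ω
Seg 2: A = 100 mm² = 1.000e-04 m²
R_2 = (1.61×10^-8)(1510)/(1.000e-04) = 0.2431 Ω
Seg 3: A = π(d/2)² = π(1.3550e-02 m)² = 5.768e-04 m²
R_3 = (1.61×10^-8)(603)/(5.768e-04) = 0.01683 Ω
R_total = R_1 + R_2 + R_3 = 0.288 Ω

0.288 Ω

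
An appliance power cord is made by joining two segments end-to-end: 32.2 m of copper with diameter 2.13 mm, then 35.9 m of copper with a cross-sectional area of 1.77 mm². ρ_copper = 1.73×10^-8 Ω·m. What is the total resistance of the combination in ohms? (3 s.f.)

Segment 1: A = π(d/2)² = π(1.0650e-03 m)² = 3.563e-06 m²
R₁ = ρL/A = (1.73×10^-8)(32.2)/(3.563e-06) = 0.1563 Ω
Segment 2: A = 1.77 mm² = 1.770e-06 m²
R₂ = (1.73×10^-8)(35.9)/(1.770e-06) = 0.3509 Ω
R = R₁ + R₂ = 0.507 Ω

0.507 Ω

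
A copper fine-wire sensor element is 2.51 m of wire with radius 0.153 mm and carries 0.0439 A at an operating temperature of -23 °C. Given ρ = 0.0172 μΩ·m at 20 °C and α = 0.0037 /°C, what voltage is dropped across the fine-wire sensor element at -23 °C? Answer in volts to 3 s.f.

0.0217 V

ρ = 0.0172 μΩ·m = 1.72×10^-8 Ω·m
A = πr² = π(1.5300e-04 m)² = 7.354e-08 m²
R₍20₎ = ρL/A = (1.72×10^-8)(2.51)/(7.354e-08) = 0.587 Ω
R₍-23₎ = R₍20₎(1 + αΔT) = 0.587 × (1 + 0.0037×-43) = 0.4936 Ω
V = IR = 0.0439 × 0.4936 = 0.0217 V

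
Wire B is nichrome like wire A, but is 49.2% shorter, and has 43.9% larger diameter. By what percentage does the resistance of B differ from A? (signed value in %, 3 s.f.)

-75.5%

R ∝ L/d², so R_B/R_A = (1 − 49.2/100) × (1 + 43.9/100)⁻²
= 0.508 × 0.4829 = 0.2453
(R_B − R_A)/R_A = 0.2453 − 1 = -75.5%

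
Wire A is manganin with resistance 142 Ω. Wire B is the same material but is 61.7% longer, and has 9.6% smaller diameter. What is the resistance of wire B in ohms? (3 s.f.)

R ∝ L/d², so R_B/R_A = (1 + 61.7/100) × (1 − 9.6/100)⁻²
= 1.617 × 1.224 = 1.979
R_B = 1.979 × 142 = 281 Ω

281 Ω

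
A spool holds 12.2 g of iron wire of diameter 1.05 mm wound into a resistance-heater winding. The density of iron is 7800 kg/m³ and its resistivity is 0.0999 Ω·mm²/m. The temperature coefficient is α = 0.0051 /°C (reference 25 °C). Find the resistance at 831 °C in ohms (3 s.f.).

1.07 Ω

ρ = 0.0999 Ω·mm²/m = 9.99×10^-8 Ω·m
A = π(d/2)² = π(5.2500e-04 m)² = 8.6590e-07 m²
L = m/(density·A) = 0.0122/(7800×8.6590e-07) = 1.806 m
R = ρL/A = (9.99×10^-8)(1.806)/(8.6590e-07) = 0.2084 Ω
R(831 °C) = 0.2084 × (1 + 0.0051×806) = 1.07 Ω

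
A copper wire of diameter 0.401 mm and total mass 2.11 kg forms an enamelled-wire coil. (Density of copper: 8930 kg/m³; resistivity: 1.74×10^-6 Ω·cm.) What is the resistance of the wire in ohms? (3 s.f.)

258 Ω

ρ = 1.74×10^-6 Ω·cm = 1.74×10^-8 Ω·m
A = π(d/2)² = π(2.0050e-04 m)² = 1.2629e-07 m²
L = m/(density·A) = 2.11/(8930×1.2629e-07) = 1871 m
R = ρL/A = (1.74×10^-8)(1871)/(1.2629e-07) = 258 Ω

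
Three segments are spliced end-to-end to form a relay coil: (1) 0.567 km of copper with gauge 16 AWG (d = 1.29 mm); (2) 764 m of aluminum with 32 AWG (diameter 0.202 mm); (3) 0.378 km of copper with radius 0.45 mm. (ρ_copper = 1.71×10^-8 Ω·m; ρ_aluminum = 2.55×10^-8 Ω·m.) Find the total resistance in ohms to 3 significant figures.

Seg 1: A = π(1.29/2 mm)² = π(6.4500e-04 m)² = 1.307e-06 m²
R_1 = (1.71×10^-8)(567)/(1.307e-06) = 7.418 Ω
Seg 2: A = π(0.202/2 mm)² = π(1.0100e-04 m)² = 3.205e-08 m²
R_2 = (2.55×10^-8)(764)/(3.205e-08) = 607.9 Ω
Seg 3: A = πr² = π(4.5000e-04 m)² = 6.362e-07 m²
R_3 = (1.71×10^-8)(378)/(6.362e-07) = 10.16 Ω
R_total = R_1 + R_2 + R_3 = 625 Ω

625 Ω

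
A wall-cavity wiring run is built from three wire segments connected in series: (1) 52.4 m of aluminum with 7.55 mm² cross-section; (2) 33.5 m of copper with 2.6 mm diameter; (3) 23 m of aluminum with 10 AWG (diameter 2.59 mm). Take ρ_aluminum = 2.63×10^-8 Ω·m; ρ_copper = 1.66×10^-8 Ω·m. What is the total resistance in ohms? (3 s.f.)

0.402 Ω

Seg 1: A = 7.55 mm² = 7.550e-06 m²
R_1 = (2.63×10^-8)(52.4)/(7.550e-06) = 0.1825 Ω
Seg 2: A = π(d/2)² = π(1.3000e-03 m)² = 5.309e-06 m²
R_2 = (1.66×10^-8)(33.5)/(5.309e-06) = 0.1047 Ω
Seg 3: A = π(2.59/2 mm)² = π(1.2950e-03 m)² = 5.269e-06 m²
R_3 = (2.63×10^-8)(23)/(5.269e-06) = 0.1148 Ω
R_total = R_1 + R_2 + R_3 = 0.402 Ω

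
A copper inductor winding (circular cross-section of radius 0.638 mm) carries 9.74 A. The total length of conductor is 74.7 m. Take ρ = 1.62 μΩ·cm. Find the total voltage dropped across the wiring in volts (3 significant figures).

ρ = 1.62 μΩ·cm = 1.62×10^-8 Ω·m
A = πr² = π(6.3800e-04 m)² = 1.279e-06 m²
R = ρL/A = (1.62×10^-8)(74.7)/(1.279e-06) = 0.9463 Ω
V = IR = 9.74 × 0.9463 = 9.22 V

9.22 V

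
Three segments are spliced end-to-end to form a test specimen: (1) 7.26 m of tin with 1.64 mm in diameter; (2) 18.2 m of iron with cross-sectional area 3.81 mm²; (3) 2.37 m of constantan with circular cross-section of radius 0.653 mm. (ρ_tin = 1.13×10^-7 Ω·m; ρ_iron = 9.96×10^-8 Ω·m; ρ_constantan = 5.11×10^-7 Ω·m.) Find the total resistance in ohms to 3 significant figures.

1.77 Ω

Seg 1: A = π(d/2)² = π(8.2000e-04 m)² = 2.112e-06 m²
R_1 = (1.13×10^-7)(7.26)/(2.112e-06) = 0.3884 Ω
Seg 2: A = 3.81 mm² = 3.810e-06 m²
R_2 = (9.96×10^-8)(18.2)/(3.810e-06) = 0.4758 Ω
Seg 3: A = πr² = π(6.5300e-04 m)² = 1.340e-06 m²
R_3 = (5.11×10^-7)(2.37)/(1.340e-06) = 0.9041 Ω
R_total = R_1 + R_2 + R_3 = 1.77 Ω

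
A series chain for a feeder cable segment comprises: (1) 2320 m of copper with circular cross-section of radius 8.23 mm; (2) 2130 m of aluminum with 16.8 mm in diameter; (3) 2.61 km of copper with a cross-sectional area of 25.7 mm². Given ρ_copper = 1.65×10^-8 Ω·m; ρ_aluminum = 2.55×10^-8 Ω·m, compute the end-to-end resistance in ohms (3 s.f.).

Seg 1: A = πr² = π(8.2300e-03 m)² = 2.128e-04 m²
R_1 = (1.65×10^-8)(2320)/(2.128e-04) = 0.1799 Ω
Seg 2: A = π(d/2)² = π(8.4000e-03 m)² = 2.217e-04 m²
R_2 = (2.55×10^-8)(2130)/(2.217e-04) = 0.245 Ω
Seg 3: A = 25.7 mm² = 2.570e-05 m²
R_3 = (1.65×10^-8)(2610)/(2.570e-05) = 1.676 Ω
R_total = R_1 + R_2 + R_3 = 2.10 Ω

2.10 Ω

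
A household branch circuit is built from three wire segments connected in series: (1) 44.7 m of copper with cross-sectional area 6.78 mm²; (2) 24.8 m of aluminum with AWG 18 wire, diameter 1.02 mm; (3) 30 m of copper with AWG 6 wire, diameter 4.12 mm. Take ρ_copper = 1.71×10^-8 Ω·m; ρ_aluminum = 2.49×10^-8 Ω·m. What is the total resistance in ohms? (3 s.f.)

Seg 1: A = 6.78 mm² = 6.780e-06 m²
R_1 = (1.71×10^-8)(44.7)/(6.780e-06) = 0.1127 Ω
Seg 2: A = π(1.02/2 mm)² = π(5.1000e-04 m)² = 8.171e-07 m²
R_2 = (2.49×10^-8)(24.8)/(8.171e-07) = 0.7557 Ω
Seg 3: A = π(4.12/2 mm)² = π(2.0600e-03 m)² = 1.333e-05 m²
R_3 = (1.71×10^-8)(30)/(1.333e-05) = 0.03848 Ω
R_total = R_1 + R_2 + R_3 = 0.907 Ω

0.907 Ω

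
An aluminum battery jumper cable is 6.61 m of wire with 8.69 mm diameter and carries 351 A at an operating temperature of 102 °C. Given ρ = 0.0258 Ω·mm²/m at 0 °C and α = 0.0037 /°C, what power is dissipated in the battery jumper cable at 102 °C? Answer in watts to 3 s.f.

488 W

ρ = 0.0258 Ω·mm²/m = 2.58×10^-8 Ω·m
A = π(d/2)² = π(4.3450e-03 m)² = 5.931e-05 m²
R₍0₎ = ρL/A = (2.58×10^-8)(6.61)/(5.931e-05) = 0.002875 Ω
R₍102₎ = R₍0₎(1 + αΔT) = 0.002875 × (1 + 0.0037×102) = 0.003961 Ω
P = I²R = (351)² × 0.003961 = 488 W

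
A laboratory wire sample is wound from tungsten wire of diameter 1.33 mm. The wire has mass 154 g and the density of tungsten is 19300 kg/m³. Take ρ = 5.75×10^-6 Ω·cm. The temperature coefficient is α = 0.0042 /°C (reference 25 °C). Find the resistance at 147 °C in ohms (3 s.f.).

0.360 Ω

ρ = 5.75×10^-6 Ω·cm = 5.75×10^-8 Ω·m
A = π(d/2)² = π(6.6500e-04 m)² = 1.3893e-06 m²
L = m/(density·A) = 0.154/(19300×1.3893e-06) = 5.743 m
R = ρL/A = (5.75×10^-8)(5.743)/(1.3893e-06) = 0.2377 Ω
R(147 °C) = 0.2377 × (1 + 0.0042×122) = 0.360 Ω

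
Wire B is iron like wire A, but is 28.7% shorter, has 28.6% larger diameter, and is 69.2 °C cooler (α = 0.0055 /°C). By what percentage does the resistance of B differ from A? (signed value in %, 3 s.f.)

-73.3%

R ∝ ρL/d² with ρ ∝ (1+αΔT), so R_B/R_A = (1 − 28.7/100) × (1 + 28.6/100)⁻² × (1 − 0.0055×69.2)
= 0.713 × 0.6047 × 0.6194 = 0.267
(R_B − R_A)/R_A = 0.267 − 1 = -73.3%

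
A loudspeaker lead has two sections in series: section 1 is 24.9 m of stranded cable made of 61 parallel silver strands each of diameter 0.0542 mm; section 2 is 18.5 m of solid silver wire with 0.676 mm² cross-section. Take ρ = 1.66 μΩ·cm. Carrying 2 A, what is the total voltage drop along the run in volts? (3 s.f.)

6.78 V

ρ = 1.66 μΩ·cm = 1.66×10^-8 Ω·m
Section 1: A_strand = π(2.7100e-05)² = 2.307e-09 m²; R₁ = ρL/(N·A_s) = (1.66×10^-8)(24.9)/(61×2.307e-09) = 2.937 Ω
Section 2: A = 0.676 mm² = 6.760e-07 m²
R₂ = (1.66×10^-8)(18.5)/(6.760e-07) = 0.4543 Ω
R = R₁ + R₂ = 3.391 Ω
V = IR = 2 × 3.391 = 6.78 V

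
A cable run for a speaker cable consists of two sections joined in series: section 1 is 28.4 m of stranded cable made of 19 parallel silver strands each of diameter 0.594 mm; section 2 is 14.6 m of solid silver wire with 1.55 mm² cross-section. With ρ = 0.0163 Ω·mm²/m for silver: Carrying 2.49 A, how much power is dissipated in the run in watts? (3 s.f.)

1.50 W

ρ = 0.0163 Ω·mm²/m = 1.63×10^-8 Ω·m
Section 1: A_strand = π(2.9700e-04)² = 2.771e-07 m²; R₁ = ρL/(N·A_s) = (1.63×10^-8)(28.4)/(19×2.771e-07) = 0.08792 Ω
Section 2: A = 1.55 mm² = 1.550e-06 m²
R₂ = (1.63×10^-8)(14.6)/(1.550e-06) = 0.1535 Ω
R = R₁ + R₂ = 0.2415 Ω
P = I²R = (2.49)² × 0.2415 = 1.50 W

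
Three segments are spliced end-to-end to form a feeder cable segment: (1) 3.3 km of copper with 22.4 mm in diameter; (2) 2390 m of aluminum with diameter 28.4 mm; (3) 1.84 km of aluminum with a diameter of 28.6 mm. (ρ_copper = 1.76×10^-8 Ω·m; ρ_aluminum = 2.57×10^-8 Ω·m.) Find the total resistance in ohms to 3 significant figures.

0.318 Ω

Seg 1: A = π(d/2)² = π(1.1200e-02 m)² = 3.941e-04 m²
R_1 = (1.76×10^-8)(3300)/(3.941e-04) = 0.1474 Ω
Seg 2: A = π(d/2)² = π(1.4200e-02 m)² = 6.335e-04 m²
R_2 = (2.57×10^-8)(2390)/(6.335e-04) = 0.09696 Ω
Seg 3: A = π(d/2)² = π(1.4300e-02 m)² = 6.424e-04 m²
R_3 = (2.57×10^-8)(1840)/(6.424e-04) = 0.07361 Ω
R_total = R_1 + R_2 + R_3 = 0.318 Ω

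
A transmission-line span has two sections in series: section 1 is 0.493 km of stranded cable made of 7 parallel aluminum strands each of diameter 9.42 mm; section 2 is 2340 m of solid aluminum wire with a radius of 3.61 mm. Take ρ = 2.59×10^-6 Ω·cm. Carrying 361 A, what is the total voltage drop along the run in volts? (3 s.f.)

ρ = 2.59×10^-6 Ω·cm = 2.59×10^-8 Ω·m
Section 1: A_strand = π(4.7100e-03)² = 6.969e-05 m²; R₁ = ρL/(N·A_s) = (2.59×10^-8)(493)/(7×6.969e-05) = 0.02617 Ω
Section 2: A = πr² = π(3.6100e-03 m)² = 4.094e-05 m²
R₂ = (2.59×10^-8)(2340)/(4.094e-05) = 1.48 Ω
R = R₁ + R₂ = 1.506 Ω
V = IR = 361 × 1.506 = 544 V

544 V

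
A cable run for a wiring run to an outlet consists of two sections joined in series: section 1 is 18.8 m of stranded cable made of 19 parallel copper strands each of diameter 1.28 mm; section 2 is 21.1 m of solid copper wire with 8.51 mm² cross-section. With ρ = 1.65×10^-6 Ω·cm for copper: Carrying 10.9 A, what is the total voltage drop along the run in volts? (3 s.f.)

ρ = 1.65×10^-6 Ω·cm = 1.65×10^-8 Ω·m
Section 1: A_strand = π(6.4000e-04)² = 1.287e-06 m²; R₁ = ρL/(N·A_s) = (1.65×10^-8)(18.8)/(19×1.287e-06) = 0.01269 Ω
Section 2: A = 8.51 mm² = 8.510e-06 m²
R₂ = (1.65×10^-8)(21.1)/(8.510e-06) = 0.04091 Ω
R = R₁ + R₂ = 0.0536 Ω
V = IR = 10.9 × 0.0536 = 0.584 V

0.584 V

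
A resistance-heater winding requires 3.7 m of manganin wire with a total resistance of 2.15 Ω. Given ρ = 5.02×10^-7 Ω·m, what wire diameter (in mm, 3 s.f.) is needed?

A = ρL/R = (5.02×10^-7)(3.7)/(2.15) = 8.639e-07 m²
d = 2√(A/π) = 1.049e-03 m = 1.05 mm

1.05 mm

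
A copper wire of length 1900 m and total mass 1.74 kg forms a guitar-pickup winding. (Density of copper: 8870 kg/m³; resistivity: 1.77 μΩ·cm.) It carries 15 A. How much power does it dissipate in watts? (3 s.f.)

ρ = 1.77 μΩ·cm = 1.77×10^-8 Ω·m
A = m/(density·L) = 1.74/(8870×1900) = 1.0325e-07 m²
R = ρL/A = (1.77×10^-8)(1900)/(1.0325e-07) = 325.7 Ω
P = I²R = (15)² × 325.7 = 73300 W

73300 W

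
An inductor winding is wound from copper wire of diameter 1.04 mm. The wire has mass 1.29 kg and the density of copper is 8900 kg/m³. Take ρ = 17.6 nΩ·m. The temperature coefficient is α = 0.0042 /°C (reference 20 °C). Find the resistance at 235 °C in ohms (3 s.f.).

ρ = 17.6 nΩ·m = 1.76×10^-8 Ω·m
A = π(d/2)² = π(5.2000e-04 m)² = 8.4949e-07 m²
L = m/(density·A) = 1.29/(8900×8.4949e-07) = 170.6 m
R = ρL/A = (1.76×10^-8)(170.6)/(8.4949e-07) = 3.535 Ω
R(235 °C) = 3.535 × (1 + 0.0042×215) = 6.73 Ω

6.73 Ω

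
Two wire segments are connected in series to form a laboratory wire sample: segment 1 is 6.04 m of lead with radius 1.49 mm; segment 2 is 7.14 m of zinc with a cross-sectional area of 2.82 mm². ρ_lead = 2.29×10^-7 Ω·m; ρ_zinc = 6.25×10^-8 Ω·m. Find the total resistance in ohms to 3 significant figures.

Segment 1: A = πr² = π(1.4900e-03 m)² = 6.975e-06 m²
R₁ = ρL/A = (2.29×10^-7)(6.04)/(6.975e-06) = 0.1983 Ω
Segment 2: A = 2.82 mm² = 2.820e-06 m²
R₂ = (6.25×10^-8)(7.14)/(2.820e-06) = 0.1582 Ω
R = R₁ + R₂ = 0.357 Ω

0.357 Ω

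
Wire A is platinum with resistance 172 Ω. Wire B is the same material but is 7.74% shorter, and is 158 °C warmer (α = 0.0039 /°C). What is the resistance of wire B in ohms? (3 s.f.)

R ∝ ρL/d² with ρ ∝ (1+αΔT), so R_B/R_A = (1 − 7.74/100) × (1 + 0.0039×158)
= 0.9226 × 1.616 = 1.491
R_B = 1.491 × 172 = 256 Ω

256 Ω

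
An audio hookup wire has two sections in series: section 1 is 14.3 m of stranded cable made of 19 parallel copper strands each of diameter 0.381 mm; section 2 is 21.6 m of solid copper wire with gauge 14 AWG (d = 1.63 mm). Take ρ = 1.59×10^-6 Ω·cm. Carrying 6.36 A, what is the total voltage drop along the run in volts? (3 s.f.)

1.71 V

ρ = 1.59×10^-6 Ω·cm = 1.59×10^-8 Ω·m
Section 1: A_strand = π(1.9050e-04)² = 1.140e-07 m²; R₁ = ρL/(N·A_s) = (1.59×10^-8)(14.3)/(19×1.140e-07) = 0.105 Ω
Section 2: A = π(1.63/2 mm)² = π(8.1500e-04 m)² = 2.087e-06 m²
R₂ = (1.59×10^-8)(21.6)/(2.087e-06) = 0.1646 Ω
R = R₁ + R₂ = 0.2695 Ω
V = IR = 6.36 × 0.2695 = 1.71 V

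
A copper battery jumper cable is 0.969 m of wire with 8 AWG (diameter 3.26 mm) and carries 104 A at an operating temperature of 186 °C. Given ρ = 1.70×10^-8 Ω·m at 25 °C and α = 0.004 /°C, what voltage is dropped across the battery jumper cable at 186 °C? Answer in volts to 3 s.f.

0.337 V

A = π(3.26/2 mm)² = π(1.6300e-03 m)² = 8.347e-06 m²
R₍25₎ = ρL/A = (1.70×10^-8)(0.969)/(8.347e-06) = 0.001974 Ω
R₍186₎ = R₍25₎(1 + αΔT) = 0.001974 × (1 + 0.004×161) = 0.003245 Ω
V = IR = 104 × 0.003245 = 0.337 V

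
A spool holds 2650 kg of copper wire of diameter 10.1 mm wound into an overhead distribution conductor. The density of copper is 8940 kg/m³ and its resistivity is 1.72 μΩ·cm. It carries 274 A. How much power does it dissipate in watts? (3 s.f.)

ρ = 1.72 μΩ·cm = 1.72×10^-8 Ω·m
A = π(d/2)² = π(5.0500e-03 m)² = 8.0118e-05 m²
L = m/(density·A) = 2650/(8940×8.0118e-05) = 3700 m
R = ρL/A = (1.72×10^-8)(3700)/(8.0118e-05) = 0.7943 Ω
P = I²R = (274)² × 0.7943 = 59600 W

59600 W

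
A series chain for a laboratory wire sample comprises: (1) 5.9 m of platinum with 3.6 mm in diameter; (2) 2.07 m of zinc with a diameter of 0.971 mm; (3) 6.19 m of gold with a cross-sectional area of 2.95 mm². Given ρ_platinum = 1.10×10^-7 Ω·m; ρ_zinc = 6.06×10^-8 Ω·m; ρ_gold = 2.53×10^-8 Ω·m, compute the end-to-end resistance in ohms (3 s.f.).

0.286 Ω

Seg 1: A = π(d/2)² = π(1.8000e-03 m)² = 1.018e-05 m²
R_1 = (1.10×10^-7)(5.9)/(1.018e-05) = 0.06376 Ω
Seg 2: A = π(d/2)² = π(4.8550e-04 m)² = 7.405e-07 m²
R_2 = (6.06×10^-8)(2.07)/(7.405e-07) = 0.1694 Ω
Seg 3: A = 2.95 mm² = 2.950e-06 m²
R_3 = (2.53×10^-8)(6.19)/(2.950e-06) = 0.05309 Ω
R_total = R_1 + R_2 + R_3 = 0.286 Ω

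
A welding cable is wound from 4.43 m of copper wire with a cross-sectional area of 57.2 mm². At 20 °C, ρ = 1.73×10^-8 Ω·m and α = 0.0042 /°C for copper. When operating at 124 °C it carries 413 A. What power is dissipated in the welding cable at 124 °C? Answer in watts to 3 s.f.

328 W

A = 57.2 mm² = 5.720e-05 m²
R₍20₎ = ρL/A = (1.73×10^-8)(4.43)/(5.720e-05) = 0.00134 Ω
R₍124₎ = R₍20₎(1 + αΔT) = 0.00134 × (1 + 0.0042×104) = 0.001925 Ω
P = I²R = (413)² × 0.001925 = 328 W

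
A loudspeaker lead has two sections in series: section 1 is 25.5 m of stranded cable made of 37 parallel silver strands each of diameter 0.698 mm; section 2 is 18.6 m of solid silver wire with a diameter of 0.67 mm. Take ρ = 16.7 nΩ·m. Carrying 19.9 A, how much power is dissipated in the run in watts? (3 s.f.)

ρ = 16.7 nΩ·m = 1.67×10^-8 Ω·m
Section 1: A_strand = π(3.4900e-04)² = 3.826e-07 m²; R₁ = ρL/(N·A_s) = (1.67×10^-8)(25.5)/(37×3.826e-07) = 0.03008 Ω
Section 2: A = π(d/2)² = π(3.3500e-04 m)² = 3.526e-07 m²
R₂ = (1.67×10^-8)(18.6)/(3.526e-07) = 0.881 Ω
R = R₁ + R₂ = 0.9111 Ω
P = I²R = (19.9)² × 0.9111 = 361 W

361 W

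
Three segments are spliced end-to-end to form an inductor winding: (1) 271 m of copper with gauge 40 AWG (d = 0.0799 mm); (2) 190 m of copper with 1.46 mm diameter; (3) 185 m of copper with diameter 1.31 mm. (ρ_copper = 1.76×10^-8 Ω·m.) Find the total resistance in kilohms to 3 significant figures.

Seg 1: A = π(0.0799/2 mm)² = π(3.9950e-05 m)² = 5.014e-09 m²
R_1 = (1.76×10^-8)(271)/(5.014e-09) = 951.3 Ω
Seg 2: A = π(d/2)² = π(7.3000e-04 m)² = 1.674e-06 m²
R_2 = (1.76×10^-8)(190)/(1.674e-06) = 1.997 Ω
Seg 3: A = π(d/2)² = π(6.5500e-04 m)² = 1.348e-06 m²
R_3 = (1.76×10^-8)(185)/(1.348e-06) = 2.416 Ω
R_total = R_1 + R_2 + R_3 = 0.956 kΩ

0.956 kΩ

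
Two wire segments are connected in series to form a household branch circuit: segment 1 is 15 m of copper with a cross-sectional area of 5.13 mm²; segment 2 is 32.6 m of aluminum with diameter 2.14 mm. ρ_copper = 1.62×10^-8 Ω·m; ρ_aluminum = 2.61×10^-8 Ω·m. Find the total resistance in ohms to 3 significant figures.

Segment 1: A = 5.13 mm² = 5.130e-06 m²
R₁ = ρL/A = (1.62×10^-8)(15)/(5.130e-06) = 0.04737 Ω
Segment 2: A = π(d/2)² = π(1.0700e-03 m)² = 3.597e-06 m²
R₂ = (2.61×10^-8)(32.6)/(3.597e-06) = 0.2366 Ω
R = R₁ + R₂ = 0.284 Ω

0.284 Ω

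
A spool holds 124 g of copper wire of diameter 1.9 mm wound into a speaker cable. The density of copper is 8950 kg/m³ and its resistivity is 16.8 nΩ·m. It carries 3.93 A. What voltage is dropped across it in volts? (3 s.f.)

ρ = 16.8 nΩ·m = 1.68×10^-8 Ω·m
A = π(d/2)² = π(9.5000e-04 m)² = 2.8353e-06 m²
L = m/(density·A) = 0.124/(8950×2.8353e-06) = 4.887 m
R = ρL/A = (1.68×10^-8)(4.887)/(2.8353e-06) = 0.02895 Ω
V = IR = 3.93 × 0.02895 = 0.114 V

0.114 V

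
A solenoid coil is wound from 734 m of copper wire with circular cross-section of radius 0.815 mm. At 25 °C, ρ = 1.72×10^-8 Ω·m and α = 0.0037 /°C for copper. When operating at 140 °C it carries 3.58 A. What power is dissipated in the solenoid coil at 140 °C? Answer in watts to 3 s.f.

A = πr² = π(8.1500e-04 m)² = 2.087e-06 m²
R₍25₎ = ρL/A = (1.72×10^-8)(734)/(2.087e-06) = 6.05 Ω
R₍140₎ = R₍25₎(1 + αΔT) = 6.05 × (1 + 0.0037×115) = 8.624 Ω
P = I²R = (3.58)² × 8.624 = 111 W

111 W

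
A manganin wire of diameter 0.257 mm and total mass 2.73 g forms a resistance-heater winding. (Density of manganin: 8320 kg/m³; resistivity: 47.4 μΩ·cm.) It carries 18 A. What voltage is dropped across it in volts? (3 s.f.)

ρ = 47.4 μΩ·cm = 4.74×10^-7 Ω·m
A = π(d/2)² = π(1.2850e-04 m)² = 5.1875e-08 m²
L = m/(density·A) = 0.00273/(8320×5.1875e-08) = 6.325 m
R = ρL/A = (4.74×10^-7)(6.325)/(5.1875e-08) = 57.8 Ω
V = IR = 18 × 57.8 = 1040 V

1040 V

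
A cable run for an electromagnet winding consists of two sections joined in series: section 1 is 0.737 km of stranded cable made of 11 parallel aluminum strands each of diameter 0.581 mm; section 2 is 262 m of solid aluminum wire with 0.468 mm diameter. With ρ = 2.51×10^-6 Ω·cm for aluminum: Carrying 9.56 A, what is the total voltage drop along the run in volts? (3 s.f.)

426 V

ρ = 2.51×10^-6 Ω·cm = 2.51×10^-8 Ω·m
Section 1: A_strand = π(2.9050e-04)² = 2.651e-07 m²; R₁ = ρL/(N·A_s) = (2.51×10^-8)(737)/(11×2.651e-07) = 6.343 Ω
Section 2: A = π(d/2)² = π(2.3400e-04 m)² = 1.720e-07 m²
R₂ = (2.51×10^-8)(262)/(1.720e-07) = 38.23 Ω
R = R₁ + R₂ = 44.57 Ω
V = IR = 9.56 × 44.57 = 426 V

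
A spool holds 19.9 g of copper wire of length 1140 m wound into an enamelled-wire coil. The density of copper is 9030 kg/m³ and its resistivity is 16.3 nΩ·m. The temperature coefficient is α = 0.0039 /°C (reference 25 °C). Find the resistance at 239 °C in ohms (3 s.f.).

17600 Ω

ρ = 16.3 nΩ·m = 1.63×10^-8 Ω·m
A = m/(density·L) = 0.0199/(9030×1140) = 1.9331e-09 m²
R = ρL/A = (1.63×10^-8)(1140)/(1.9331e-09) = 9612 Ω
R(239 °C) = 9612 × (1 + 0.0039×214) = 17600 Ω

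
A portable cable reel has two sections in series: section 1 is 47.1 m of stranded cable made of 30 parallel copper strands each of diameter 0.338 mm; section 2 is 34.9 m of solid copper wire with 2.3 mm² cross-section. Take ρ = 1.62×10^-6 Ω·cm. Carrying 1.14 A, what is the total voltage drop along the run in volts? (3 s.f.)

ρ = 1.62×10^-6 Ω·cm = 1.62×10^-8 Ω·m
Section 1: A_strand = π(1.6900e-04)² = 8.973e-08 m²; R₁ = ρL/(N·A_s) = (1.62×10^-8)(47.1)/(30×8.973e-08) = 0.2835 Ω
Section 2: A = 2.3 mm² = 2.300e-06 m²
R₂ = (1.62×10^-8)(34.9)/(2.300e-06) = 0.2458 Ω
R = R₁ + R₂ = 0.5293 Ω
V = IR = 1.14 × 0.5293 = 0.603 V

0.603 V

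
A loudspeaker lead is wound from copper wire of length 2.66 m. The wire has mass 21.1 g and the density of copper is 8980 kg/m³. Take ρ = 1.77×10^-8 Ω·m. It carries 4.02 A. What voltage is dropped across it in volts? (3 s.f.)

A = m/(density·L) = 0.0211/(8980×2.66) = 8.8333e-07 m²
R = ρL/A = (1.77×10^-8)(2.66)/(8.8333e-07) = 0.0533 Ω
V = IR = 4.02 × 0.0533 = 0.214 V

0.214 V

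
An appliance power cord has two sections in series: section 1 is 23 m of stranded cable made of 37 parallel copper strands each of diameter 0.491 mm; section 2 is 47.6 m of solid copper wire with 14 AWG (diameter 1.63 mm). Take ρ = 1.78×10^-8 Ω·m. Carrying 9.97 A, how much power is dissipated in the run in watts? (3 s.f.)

Section 1: A_strand = π(2.4550e-04)² = 1.893e-07 m²; R₁ = ρL/(N·A_s) = (1.78×10^-8)(23)/(37×1.893e-07) = 0.05844 Ω
Section 2: A = π(1.63/2 mm)² = π(8.1500e-04 m)² = 2.087e-06 m²
R₂ = (1.78×10^-8)(47.6)/(2.087e-06) = 0.406 Ω
R = R₁ + R₂ = 0.4645 Ω
P = I²R = (9.97)² × 0.4645 = 46.2 W

46.2 W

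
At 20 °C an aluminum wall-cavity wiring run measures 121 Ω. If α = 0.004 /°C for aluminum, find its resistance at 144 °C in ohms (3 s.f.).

181 Ω

ΔT = 144 − 20 = 124 °C
R = R₀(1 + αΔT) = 121 × (1 + 0.004×124) = 121 × 1.496 = 181 Ω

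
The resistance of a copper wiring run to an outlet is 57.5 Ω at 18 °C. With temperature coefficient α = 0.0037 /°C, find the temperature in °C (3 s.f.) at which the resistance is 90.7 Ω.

R = R₀(1 + α(T − T₀)) ⇒ T = T₀ + (R/R₀ − 1)/α
T = 18 + (90.7/57.5 − 1)/0.0037 = 18 + (0.5774)/0.0037 = 174 °C

174 °C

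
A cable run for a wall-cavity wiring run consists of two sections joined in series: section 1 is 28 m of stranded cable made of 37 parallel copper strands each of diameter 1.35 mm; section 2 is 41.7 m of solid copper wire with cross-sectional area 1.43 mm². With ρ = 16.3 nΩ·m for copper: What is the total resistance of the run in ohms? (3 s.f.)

0.484 Ω

ρ = 16.3 nΩ·m = 1.63×10^-8 Ω·m
Section 1: A_strand = π(6.7500e-04)² = 1.431e-06 m²; R₁ = ρL/(N·A_s) = (1.63×10^-8)(28)/(37×1.431e-06) = 0.008618 Ω
Section 2: A = 1.43 mm² = 1.430e-06 m²
R₂ = (1.63×10^-8)(41.7)/(1.430e-06) = 0.4753 Ω
R = R₁ + R₂ = 0.484 Ω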